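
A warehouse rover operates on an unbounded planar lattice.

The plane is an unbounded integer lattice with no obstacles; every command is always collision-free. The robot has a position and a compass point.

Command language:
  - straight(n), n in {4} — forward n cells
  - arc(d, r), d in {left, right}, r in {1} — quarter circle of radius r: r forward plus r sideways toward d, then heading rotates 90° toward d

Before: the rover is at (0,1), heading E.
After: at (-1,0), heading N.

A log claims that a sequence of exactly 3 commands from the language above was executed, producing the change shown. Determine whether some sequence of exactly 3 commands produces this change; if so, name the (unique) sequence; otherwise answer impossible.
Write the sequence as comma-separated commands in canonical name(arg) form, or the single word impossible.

key: cell and facing (now N) both changed — the 3 commands mix motion and turning
begin: at (0,1), heading E
step 1 (arc(right, 1)): at (1,0), heading S
step 2 (arc(right, 1)): at (0,-1), heading W
step 3 (arc(right, 1)): at (-1,0), heading N
no rival 3-sequence matches.

arc(right, 1), arc(right, 1), arc(right, 1)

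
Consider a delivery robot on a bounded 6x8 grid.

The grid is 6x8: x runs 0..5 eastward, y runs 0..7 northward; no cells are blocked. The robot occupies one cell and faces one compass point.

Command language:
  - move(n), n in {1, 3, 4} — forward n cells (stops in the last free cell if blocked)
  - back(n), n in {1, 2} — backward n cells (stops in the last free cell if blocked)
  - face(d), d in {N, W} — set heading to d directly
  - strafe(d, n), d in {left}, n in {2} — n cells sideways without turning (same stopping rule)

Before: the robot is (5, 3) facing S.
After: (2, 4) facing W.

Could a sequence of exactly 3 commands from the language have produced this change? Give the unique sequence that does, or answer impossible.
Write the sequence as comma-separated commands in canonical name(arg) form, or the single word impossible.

back(1), face(W), move(3)

key: position moved to (2,4) AND the heading swung to W — translation plus rotation needed
t0: (5, 3) facing S
1. back(1) → (5, 4) facing S
2. face(W) → (5, 4) facing W
3. move(3) → (2, 4) facing W
no rival 3-sequence matches.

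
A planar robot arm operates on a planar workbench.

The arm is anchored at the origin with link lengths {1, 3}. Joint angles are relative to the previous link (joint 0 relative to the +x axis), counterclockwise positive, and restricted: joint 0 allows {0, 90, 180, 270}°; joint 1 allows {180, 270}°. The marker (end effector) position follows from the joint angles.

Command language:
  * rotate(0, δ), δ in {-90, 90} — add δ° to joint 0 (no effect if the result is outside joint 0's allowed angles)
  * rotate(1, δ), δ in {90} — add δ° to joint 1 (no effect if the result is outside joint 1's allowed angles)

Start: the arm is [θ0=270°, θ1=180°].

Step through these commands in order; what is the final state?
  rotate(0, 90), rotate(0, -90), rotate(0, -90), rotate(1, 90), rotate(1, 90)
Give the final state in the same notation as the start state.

start: [θ0=270°, θ1=180°]
step 1 (rotate(0, 90)): [θ0=0°, θ1=180°]
step 2 (rotate(0, -90)): [θ0=270°, θ1=180°]
step 3 (rotate(0, -90)): [θ0=180°, θ1=180°]
step 4 (rotate(1, 90)): [θ0=180°, θ1=270°]
step 5 (rotate(1, 90)): [θ0=180°, θ1=270°]

[θ0=180°, θ1=270°]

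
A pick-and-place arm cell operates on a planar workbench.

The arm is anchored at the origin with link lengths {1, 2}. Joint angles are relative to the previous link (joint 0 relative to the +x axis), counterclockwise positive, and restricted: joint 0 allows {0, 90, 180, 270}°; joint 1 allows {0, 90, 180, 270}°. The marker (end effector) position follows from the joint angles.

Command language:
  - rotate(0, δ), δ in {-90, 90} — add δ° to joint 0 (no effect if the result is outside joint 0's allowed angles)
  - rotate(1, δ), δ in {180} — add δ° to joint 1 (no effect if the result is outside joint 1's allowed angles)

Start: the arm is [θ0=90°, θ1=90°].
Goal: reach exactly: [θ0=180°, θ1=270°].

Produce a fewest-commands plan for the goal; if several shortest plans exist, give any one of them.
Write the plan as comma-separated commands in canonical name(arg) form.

rotate(1, 180), rotate(0, 90)

from: [θ0=90°, θ1=90°]
1. rotate(1, 180) → [θ0=90°, θ1=270°]
2. rotate(0, 90) → [θ0=180°, θ1=270°]
shorter routes all fall short; 2 is best.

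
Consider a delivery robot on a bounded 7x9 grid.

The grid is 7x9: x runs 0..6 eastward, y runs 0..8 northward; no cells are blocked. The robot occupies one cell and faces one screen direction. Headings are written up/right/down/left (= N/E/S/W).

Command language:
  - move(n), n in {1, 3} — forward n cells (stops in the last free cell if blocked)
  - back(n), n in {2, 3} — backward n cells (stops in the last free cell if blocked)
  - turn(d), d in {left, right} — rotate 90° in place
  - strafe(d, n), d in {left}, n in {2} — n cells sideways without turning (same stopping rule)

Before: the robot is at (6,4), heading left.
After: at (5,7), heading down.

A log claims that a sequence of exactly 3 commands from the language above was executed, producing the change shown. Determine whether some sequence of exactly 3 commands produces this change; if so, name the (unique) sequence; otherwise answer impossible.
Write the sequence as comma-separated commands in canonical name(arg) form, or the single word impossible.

key: position moved to (5,7) AND the heading swung to S — translation plus rotation needed
t0: at (6,4), heading left
t=1 move(1) ⇒ at (5,4), heading left
t=2 turn(left) ⇒ at (5,4), heading down
t=3 back(3) ⇒ at (5,7), heading down
no other 3-command option fits: unique.

move(1), turn(left), back(3)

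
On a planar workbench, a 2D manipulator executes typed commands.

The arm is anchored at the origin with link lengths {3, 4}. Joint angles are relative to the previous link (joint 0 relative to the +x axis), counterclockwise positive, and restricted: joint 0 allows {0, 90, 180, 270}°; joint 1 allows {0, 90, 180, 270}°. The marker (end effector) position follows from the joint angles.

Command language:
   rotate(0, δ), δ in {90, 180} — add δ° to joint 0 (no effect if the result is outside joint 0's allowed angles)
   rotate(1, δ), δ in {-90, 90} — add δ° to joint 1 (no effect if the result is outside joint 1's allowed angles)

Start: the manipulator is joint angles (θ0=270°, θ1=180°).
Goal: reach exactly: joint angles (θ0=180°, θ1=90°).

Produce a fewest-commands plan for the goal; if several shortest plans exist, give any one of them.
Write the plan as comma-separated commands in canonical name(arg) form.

initial: joint angles (θ0=270°, θ1=180°)
1. rotate(0, 180) → joint angles (θ0=90°, θ1=180°)
2. rotate(1, -90) → joint angles (θ0=90°, θ1=90°)
3. rotate(0, 90) → joint angles (θ0=180°, θ1=90°)
no 2-step plan works, so 3 is optimal.

rotate(0, 180), rotate(1, -90), rotate(0, 90)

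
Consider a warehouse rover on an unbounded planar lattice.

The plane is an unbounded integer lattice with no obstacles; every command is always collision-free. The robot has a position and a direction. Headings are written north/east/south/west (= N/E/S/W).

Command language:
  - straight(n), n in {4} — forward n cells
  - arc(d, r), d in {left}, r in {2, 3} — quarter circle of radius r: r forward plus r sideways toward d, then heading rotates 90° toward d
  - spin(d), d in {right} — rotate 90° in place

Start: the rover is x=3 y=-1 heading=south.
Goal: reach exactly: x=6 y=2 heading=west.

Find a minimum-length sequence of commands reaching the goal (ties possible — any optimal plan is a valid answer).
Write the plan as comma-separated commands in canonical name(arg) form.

arc(left, 3), arc(left, 3), arc(left, 3)

t0: x=3 y=-1 heading=south
[1] after arc(left, 3): x=6 y=-4 heading=east
[2] after arc(left, 3): x=9 y=-1 heading=north
[3] after arc(left, 3): x=6 y=2 heading=west
shorter routes all fall short; 3 is best.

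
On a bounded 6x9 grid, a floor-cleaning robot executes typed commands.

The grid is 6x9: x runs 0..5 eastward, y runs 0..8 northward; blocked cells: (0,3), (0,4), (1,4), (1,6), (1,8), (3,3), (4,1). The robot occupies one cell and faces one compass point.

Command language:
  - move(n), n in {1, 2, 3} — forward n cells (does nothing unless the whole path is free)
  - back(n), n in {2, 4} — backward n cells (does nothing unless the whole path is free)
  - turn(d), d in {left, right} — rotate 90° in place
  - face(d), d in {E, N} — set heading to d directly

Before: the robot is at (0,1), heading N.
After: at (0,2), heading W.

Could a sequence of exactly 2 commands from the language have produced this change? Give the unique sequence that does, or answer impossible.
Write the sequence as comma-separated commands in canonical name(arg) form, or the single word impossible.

key: order matters: swapping move(1) and turn(left) lands elsewhere
start: at (0,1), heading N
t=1 move(1) ⇒ at (0,2), heading N
t=2 turn(left) ⇒ at (0,2), heading W
no rival 2-sequence matches.

move(1), turn(left)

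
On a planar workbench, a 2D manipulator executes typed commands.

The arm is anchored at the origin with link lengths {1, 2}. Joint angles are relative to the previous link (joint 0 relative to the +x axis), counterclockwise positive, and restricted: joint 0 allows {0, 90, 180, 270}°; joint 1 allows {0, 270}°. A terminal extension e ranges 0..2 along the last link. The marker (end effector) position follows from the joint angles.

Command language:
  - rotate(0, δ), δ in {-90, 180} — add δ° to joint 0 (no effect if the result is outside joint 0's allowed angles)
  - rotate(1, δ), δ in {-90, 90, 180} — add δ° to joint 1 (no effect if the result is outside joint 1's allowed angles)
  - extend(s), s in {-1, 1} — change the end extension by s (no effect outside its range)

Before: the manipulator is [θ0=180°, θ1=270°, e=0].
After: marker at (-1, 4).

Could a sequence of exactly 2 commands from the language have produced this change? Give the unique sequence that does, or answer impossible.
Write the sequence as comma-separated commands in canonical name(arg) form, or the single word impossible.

initial: [θ0=180°, θ1=270°, e=0]
[1] after extend(1): [θ0=180°, θ1=270°, e=1]
[2] after extend(1): [θ0=180°, θ1=270°, e=2]
all 49 alternatives checked — unique.

extend(1), extend(1)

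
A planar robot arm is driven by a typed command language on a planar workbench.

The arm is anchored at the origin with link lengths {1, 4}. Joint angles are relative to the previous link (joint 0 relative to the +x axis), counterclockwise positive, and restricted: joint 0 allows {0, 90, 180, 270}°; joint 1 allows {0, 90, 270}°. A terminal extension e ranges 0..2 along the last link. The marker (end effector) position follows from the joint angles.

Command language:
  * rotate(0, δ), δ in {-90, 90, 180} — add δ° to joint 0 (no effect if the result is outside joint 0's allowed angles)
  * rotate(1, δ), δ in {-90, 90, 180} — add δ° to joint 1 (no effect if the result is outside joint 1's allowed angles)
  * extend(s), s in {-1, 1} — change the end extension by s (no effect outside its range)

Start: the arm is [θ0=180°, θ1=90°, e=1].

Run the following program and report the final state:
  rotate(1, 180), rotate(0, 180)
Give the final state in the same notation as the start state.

start: [θ0=180°, θ1=90°, e=1]
1. rotate(1, 180) → [θ0=180°, θ1=270°, e=1]
2. rotate(0, 180) → [θ0=0°, θ1=270°, e=1]

[θ0=0°, θ1=270°, e=1]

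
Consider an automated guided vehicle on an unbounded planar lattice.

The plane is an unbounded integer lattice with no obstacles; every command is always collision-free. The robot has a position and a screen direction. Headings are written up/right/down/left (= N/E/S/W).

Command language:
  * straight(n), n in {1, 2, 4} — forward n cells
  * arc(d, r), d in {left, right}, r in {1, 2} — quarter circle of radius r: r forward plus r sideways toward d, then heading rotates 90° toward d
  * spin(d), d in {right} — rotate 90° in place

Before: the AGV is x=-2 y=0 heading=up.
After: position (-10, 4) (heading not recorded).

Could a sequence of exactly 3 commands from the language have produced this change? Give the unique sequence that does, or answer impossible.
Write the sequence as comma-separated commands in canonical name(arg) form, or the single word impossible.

arc(left, 2), straight(4), arc(right, 2)

key: running arc(right, 2) before arc(left, 2) would end elsewhere — order is forced
t0: x=-2 y=0 heading=up
t=1 arc(left, 2) ⇒ x=-4 y=2 heading=left
t=2 straight(4) ⇒ x=-8 y=2 heading=left
t=3 arc(right, 2) ⇒ x=-10 y=4 heading=up
no other 3-command option fits: unique.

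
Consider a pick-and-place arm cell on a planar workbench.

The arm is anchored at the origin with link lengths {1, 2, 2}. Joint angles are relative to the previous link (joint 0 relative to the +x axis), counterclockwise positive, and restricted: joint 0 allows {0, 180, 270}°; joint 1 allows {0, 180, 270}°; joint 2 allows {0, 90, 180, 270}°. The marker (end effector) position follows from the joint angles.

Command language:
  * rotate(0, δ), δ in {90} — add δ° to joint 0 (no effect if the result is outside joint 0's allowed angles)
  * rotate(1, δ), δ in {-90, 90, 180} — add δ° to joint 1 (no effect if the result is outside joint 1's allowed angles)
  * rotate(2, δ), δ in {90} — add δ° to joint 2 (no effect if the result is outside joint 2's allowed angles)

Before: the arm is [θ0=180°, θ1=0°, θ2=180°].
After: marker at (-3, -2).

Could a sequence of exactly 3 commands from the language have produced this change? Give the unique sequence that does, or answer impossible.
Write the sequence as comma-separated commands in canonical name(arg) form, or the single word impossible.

rotate(2, 90), rotate(2, 90), rotate(2, 90)

begin: [θ0=180°, θ1=0°, θ2=180°]
1. rotate(2, 90) → [θ0=180°, θ1=0°, θ2=270°]
2. rotate(2, 90) → [θ0=180°, θ1=0°, θ2=0°]
3. rotate(2, 90) → [θ0=180°, θ1=0°, θ2=90°]
all 125 alternatives checked — unique.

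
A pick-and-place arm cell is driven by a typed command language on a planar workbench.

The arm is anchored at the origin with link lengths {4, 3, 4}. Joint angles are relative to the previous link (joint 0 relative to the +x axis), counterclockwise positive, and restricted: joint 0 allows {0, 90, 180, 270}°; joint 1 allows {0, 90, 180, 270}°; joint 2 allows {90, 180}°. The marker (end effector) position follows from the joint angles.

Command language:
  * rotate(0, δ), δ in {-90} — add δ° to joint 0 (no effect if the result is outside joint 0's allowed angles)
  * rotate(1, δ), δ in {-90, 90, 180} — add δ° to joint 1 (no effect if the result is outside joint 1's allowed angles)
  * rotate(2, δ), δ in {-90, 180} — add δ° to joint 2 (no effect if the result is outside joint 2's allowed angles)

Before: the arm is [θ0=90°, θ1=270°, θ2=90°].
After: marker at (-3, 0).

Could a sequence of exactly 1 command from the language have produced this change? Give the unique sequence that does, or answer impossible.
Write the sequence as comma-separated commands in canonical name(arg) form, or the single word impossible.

start: [θ0=90°, θ1=270°, θ2=90°]
step 1 (rotate(1, 180)): [θ0=90°, θ1=90°, θ2=90°]
no rival 1-sequence matches.

rotate(1, 180)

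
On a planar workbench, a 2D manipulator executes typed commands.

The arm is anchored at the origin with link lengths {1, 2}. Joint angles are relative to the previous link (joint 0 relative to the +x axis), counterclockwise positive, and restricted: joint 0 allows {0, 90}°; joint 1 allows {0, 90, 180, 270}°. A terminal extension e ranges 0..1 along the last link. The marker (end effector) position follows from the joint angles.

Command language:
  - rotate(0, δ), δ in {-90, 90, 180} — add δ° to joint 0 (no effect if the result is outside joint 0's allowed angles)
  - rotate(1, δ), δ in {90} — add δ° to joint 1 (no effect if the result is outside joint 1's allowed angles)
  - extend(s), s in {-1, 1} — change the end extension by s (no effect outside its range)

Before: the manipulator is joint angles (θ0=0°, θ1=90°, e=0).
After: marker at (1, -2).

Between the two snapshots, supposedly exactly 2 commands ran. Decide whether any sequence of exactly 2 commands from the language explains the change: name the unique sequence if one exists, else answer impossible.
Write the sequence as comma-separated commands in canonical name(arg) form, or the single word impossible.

rotate(1, 90), rotate(1, 90)

initial: joint angles (θ0=0°, θ1=90°, e=0)
t=1 rotate(1, 90) ⇒ joint angles (θ0=0°, θ1=180°, e=0)
t=2 rotate(1, 90) ⇒ joint angles (θ0=0°, θ1=270°, e=0)
no rival 2-sequence matches.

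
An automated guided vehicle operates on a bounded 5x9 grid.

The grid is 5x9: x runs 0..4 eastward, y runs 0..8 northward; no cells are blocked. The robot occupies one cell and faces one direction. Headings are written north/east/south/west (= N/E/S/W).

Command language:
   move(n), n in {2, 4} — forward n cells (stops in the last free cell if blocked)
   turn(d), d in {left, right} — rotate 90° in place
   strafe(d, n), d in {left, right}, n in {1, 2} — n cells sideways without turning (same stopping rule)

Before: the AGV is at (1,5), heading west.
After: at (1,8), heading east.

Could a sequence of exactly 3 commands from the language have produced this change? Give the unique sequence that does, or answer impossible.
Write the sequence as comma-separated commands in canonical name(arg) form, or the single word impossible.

turn(right), move(4), turn(right)

key: position moved to (1,8) AND the heading swung to E — translation plus rotation needed
start: at (1,5), heading west
step 1 (turn(right)): at (1,5), heading north
step 2 (move(4)): at (1,8), heading north
step 3 (turn(right)): at (1,8), heading east
no rival 3-sequence matches.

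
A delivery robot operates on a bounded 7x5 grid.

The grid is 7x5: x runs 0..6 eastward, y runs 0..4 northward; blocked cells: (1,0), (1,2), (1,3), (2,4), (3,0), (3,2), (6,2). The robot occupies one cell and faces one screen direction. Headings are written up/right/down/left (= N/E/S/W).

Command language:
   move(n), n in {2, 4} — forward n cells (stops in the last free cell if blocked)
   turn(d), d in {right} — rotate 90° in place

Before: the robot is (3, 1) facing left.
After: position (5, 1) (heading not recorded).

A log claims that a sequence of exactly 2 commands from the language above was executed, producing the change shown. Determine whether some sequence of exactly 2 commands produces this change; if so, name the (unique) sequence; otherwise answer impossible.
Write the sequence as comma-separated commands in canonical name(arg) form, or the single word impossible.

no 2-step route produces this change.

impossible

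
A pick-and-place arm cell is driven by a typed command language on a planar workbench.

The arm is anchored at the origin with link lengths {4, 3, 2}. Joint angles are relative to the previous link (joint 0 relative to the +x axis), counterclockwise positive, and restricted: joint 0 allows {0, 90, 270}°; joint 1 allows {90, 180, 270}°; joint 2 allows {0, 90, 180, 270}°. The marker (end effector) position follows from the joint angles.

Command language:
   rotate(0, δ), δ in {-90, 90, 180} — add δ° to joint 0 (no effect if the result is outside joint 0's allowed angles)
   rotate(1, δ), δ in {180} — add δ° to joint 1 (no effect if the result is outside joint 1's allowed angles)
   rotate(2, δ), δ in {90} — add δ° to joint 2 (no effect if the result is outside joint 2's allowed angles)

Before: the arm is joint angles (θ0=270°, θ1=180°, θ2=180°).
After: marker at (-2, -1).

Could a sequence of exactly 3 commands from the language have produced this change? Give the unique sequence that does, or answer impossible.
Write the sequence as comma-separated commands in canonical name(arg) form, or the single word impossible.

initial: joint angles (θ0=270°, θ1=180°, θ2=180°)
[1] after rotate(2, 90): joint angles (θ0=270°, θ1=180°, θ2=270°)
[2] after rotate(2, 90): joint angles (θ0=270°, θ1=180°, θ2=0°)
[3] after rotate(2, 90): joint angles (θ0=270°, θ1=180°, θ2=90°)
uniquely the one of 125 3-step routes that fits.

rotate(2, 90), rotate(2, 90), rotate(2, 90)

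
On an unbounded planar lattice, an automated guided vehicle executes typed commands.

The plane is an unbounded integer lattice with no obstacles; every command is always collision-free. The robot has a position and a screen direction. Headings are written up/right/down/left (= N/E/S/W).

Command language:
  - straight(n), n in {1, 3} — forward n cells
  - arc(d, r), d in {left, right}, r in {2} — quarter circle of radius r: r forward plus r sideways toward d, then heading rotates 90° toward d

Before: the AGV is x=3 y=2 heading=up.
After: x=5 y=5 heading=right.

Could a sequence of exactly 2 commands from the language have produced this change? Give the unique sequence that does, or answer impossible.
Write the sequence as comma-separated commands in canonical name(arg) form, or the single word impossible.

straight(1), arc(right, 2)

key: cell and facing (now E) both changed — the 2 commands mix motion and turning
begin: x=3 y=2 heading=up
step 1 (straight(1)): x=3 y=3 heading=up
step 2 (arc(right, 2)): x=5 y=5 heading=right
all 16 alternatives checked — unique.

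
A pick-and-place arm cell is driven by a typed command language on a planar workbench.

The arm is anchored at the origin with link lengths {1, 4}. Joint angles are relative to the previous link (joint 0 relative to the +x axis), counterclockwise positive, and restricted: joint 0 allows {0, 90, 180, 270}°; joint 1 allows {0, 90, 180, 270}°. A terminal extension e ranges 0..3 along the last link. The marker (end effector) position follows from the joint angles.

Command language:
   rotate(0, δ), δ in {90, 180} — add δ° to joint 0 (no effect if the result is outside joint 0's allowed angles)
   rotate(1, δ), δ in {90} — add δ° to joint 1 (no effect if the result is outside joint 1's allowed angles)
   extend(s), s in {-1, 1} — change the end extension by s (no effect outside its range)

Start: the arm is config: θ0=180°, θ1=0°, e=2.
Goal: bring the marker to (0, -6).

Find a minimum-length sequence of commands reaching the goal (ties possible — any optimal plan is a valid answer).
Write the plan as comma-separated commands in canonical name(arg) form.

begin: config: θ0=180°, θ1=0°, e=2
t=1 extend(-1) ⇒ config: θ0=180°, θ1=0°, e=1
t=2 rotate(0, 90) ⇒ config: θ0=270°, θ1=0°, e=1
nothing shorter than 2 reaches the goal.

extend(-1), rotate(0, 90)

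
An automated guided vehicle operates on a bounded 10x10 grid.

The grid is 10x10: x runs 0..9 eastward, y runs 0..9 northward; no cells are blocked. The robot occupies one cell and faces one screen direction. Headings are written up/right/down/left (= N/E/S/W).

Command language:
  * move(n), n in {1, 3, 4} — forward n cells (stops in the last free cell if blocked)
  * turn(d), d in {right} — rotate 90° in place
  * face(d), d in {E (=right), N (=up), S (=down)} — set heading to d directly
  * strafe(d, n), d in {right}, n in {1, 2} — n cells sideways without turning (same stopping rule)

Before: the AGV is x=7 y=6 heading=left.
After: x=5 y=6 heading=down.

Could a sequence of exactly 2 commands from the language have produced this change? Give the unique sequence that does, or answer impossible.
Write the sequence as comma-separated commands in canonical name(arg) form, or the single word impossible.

face(S), strafe(right, 2)

key: position moved to (5,6) AND the heading swung to S — translation plus rotation needed
start: x=7 y=6 heading=left
[1] after face(S): x=7 y=6 heading=down
[2] after strafe(right, 2): x=5 y=6 heading=down
no other 2-command option fits: unique.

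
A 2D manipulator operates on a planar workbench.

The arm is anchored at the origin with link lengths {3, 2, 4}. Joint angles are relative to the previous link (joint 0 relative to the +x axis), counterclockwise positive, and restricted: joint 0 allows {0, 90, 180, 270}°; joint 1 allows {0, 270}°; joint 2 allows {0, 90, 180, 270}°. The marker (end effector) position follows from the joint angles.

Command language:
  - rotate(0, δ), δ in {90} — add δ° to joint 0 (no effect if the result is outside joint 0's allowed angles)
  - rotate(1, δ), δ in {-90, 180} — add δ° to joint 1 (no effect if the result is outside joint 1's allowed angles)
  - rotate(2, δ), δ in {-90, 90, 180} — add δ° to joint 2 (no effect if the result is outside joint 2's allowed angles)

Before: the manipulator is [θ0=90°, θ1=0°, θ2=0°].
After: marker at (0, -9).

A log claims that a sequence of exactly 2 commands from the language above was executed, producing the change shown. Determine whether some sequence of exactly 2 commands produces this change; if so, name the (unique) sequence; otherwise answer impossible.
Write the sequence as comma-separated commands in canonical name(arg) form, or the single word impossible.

rotate(0, 90), rotate(0, 90)

begin: [θ0=90°, θ1=0°, θ2=0°]
step 1 (rotate(0, 90)): [θ0=180°, θ1=0°, θ2=0°]
step 2 (rotate(0, 90)): [θ0=270°, θ1=0°, θ2=0°]
no rival 2-sequence matches.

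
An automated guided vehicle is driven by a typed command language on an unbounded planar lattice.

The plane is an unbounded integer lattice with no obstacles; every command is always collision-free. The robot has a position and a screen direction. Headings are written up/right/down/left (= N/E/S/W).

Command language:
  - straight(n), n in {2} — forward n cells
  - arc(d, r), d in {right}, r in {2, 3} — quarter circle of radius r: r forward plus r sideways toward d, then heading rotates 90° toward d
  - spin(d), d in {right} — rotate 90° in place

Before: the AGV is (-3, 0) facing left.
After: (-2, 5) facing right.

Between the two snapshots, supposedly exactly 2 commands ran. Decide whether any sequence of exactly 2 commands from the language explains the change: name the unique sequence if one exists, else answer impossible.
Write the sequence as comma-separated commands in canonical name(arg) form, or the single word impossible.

arc(right, 2), arc(right, 3)

key: order matters: swapping arc(right, 2) and arc(right, 3) lands elsewhere
start: (-3, 0) facing left
step 1 (arc(right, 2)): (-5, 2) facing up
step 2 (arc(right, 3)): (-2, 5) facing right
uniquely the one of 16 2-step routes that fits.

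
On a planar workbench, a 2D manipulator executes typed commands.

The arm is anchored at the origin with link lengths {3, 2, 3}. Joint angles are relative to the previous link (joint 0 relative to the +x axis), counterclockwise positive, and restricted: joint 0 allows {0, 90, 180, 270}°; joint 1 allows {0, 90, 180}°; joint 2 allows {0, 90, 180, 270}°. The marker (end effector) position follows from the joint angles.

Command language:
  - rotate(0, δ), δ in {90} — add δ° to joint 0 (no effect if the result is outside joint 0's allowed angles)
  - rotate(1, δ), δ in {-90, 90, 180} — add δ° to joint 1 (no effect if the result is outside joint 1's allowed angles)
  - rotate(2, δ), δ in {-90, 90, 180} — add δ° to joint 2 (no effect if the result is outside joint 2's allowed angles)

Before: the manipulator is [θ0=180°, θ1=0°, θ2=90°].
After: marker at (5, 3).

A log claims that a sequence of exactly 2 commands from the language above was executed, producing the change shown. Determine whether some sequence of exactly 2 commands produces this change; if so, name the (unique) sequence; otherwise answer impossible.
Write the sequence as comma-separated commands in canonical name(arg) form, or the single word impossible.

t0: [θ0=180°, θ1=0°, θ2=90°]
step 1 (rotate(0, 90)): [θ0=270°, θ1=0°, θ2=90°]
step 2 (rotate(0, 90)): [θ0=0°, θ1=0°, θ2=90°]
no other 2-command option fits: unique.

rotate(0, 90), rotate(0, 90)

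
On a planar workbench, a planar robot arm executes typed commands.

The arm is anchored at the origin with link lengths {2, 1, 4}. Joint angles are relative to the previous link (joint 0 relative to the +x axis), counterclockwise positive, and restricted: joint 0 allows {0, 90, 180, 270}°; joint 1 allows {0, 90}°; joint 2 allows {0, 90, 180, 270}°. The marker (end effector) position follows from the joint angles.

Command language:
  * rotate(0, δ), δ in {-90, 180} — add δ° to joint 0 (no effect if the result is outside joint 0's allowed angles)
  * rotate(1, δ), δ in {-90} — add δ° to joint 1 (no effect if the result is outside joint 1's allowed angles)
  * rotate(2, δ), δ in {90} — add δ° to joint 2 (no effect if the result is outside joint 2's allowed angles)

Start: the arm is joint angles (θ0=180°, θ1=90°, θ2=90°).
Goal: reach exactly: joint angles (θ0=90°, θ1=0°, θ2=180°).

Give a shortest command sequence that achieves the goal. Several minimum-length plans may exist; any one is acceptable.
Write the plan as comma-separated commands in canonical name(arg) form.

rotate(0, -90), rotate(1, -90), rotate(2, 90)

start: joint angles (θ0=180°, θ1=90°, θ2=90°)
t=1 rotate(0, -90) ⇒ joint angles (θ0=90°, θ1=90°, θ2=90°)
t=2 rotate(1, -90) ⇒ joint angles (θ0=90°, θ1=0°, θ2=90°)
t=3 rotate(2, 90) ⇒ joint angles (θ0=90°, θ1=0°, θ2=180°)
nothing shorter than 3 reaches the goal.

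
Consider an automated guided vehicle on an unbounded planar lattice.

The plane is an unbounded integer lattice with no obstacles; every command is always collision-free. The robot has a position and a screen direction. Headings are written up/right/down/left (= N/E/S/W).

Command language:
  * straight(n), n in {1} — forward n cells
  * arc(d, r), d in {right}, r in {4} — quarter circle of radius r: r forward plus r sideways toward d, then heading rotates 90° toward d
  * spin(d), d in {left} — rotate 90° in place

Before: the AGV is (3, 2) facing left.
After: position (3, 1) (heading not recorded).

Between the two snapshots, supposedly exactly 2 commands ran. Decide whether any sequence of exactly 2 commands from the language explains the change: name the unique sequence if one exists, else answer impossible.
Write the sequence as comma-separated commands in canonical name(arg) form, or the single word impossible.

spin(left), straight(1)

key: order matters: swapping spin(left) and straight(1) lands elsewhere
t0: (3, 2) facing left
t=1 spin(left) ⇒ (3, 2) facing down
t=2 straight(1) ⇒ (3, 1) facing down
no other 2-command option fits: unique.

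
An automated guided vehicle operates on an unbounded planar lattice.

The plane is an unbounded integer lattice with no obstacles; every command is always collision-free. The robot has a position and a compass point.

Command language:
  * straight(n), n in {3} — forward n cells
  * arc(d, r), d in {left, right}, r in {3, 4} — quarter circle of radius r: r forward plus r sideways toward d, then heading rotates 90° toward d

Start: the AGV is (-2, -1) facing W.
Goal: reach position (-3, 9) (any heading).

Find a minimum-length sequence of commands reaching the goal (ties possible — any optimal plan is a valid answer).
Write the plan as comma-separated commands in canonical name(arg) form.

arc(right, 4), straight(3), arc(right, 3)

initial: (-2, -1) facing W
step 1 (arc(right, 4)): (-6, 3) facing N
step 2 (straight(3)): (-6, 6) facing N
step 3 (arc(right, 3)): (-3, 9) facing E
nothing shorter than 3 reaches the goal.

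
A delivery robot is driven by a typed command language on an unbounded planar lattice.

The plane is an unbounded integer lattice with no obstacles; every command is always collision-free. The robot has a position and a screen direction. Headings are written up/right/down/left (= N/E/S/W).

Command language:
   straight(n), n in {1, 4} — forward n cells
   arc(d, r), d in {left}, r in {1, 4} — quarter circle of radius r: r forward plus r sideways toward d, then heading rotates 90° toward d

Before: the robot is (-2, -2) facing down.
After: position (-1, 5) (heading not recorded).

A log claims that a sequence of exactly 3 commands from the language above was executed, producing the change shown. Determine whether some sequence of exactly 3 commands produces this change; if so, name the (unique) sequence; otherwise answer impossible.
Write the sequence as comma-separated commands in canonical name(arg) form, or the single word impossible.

arc(left, 1), arc(left, 4), arc(left, 4)

key: order matters: swapping arc(left, 1) and arc(left, 4) lands elsewhere
initial: (-2, -2) facing down
t=1 arc(left, 1) ⇒ (-1, -3) facing right
t=2 arc(left, 4) ⇒ (3, 1) facing up
t=3 arc(left, 4) ⇒ (-1, 5) facing left
no rival 3-sequence matches.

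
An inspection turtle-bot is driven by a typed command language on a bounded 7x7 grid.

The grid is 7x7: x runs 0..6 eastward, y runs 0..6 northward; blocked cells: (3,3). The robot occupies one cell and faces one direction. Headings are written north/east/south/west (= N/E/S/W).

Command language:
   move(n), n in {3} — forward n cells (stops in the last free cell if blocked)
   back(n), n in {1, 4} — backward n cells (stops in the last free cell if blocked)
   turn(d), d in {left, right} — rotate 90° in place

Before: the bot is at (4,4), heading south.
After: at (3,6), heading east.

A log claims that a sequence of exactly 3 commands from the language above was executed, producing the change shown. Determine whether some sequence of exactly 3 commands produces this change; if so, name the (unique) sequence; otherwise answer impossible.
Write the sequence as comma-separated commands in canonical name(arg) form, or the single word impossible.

key: order matters: swapping back(4) and back(1) lands elsewhere
start: at (4,4), heading south
1. back(4) → at (4,6), heading south
2. turn(left) → at (4,6), heading east
3. back(1) → at (3,6), heading east
no other 3-command option fits: unique.

back(4), turn(left), back(1)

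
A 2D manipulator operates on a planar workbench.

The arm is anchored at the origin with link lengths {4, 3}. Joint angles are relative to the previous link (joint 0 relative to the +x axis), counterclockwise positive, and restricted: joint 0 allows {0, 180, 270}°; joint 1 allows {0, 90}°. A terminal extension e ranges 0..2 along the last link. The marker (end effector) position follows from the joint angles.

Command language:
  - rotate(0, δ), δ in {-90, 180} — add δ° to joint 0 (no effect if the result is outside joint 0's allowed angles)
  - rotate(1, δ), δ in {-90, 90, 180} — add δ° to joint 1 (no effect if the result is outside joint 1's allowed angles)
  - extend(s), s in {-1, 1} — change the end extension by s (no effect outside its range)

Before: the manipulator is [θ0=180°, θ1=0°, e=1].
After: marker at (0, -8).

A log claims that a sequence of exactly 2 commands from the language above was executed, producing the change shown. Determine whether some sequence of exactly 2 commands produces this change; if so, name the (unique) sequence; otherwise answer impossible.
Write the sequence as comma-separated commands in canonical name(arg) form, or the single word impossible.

key: order matters: swapping rotate(0, 180) and rotate(0, -90) lands elsewhere
t0: [θ0=180°, θ1=0°, e=1]
1. rotate(0, 180) → [θ0=0°, θ1=0°, e=1]
2. rotate(0, -90) → [θ0=270°, θ1=0°, e=1]
all 49 alternatives checked — unique.

rotate(0, 180), rotate(0, -90)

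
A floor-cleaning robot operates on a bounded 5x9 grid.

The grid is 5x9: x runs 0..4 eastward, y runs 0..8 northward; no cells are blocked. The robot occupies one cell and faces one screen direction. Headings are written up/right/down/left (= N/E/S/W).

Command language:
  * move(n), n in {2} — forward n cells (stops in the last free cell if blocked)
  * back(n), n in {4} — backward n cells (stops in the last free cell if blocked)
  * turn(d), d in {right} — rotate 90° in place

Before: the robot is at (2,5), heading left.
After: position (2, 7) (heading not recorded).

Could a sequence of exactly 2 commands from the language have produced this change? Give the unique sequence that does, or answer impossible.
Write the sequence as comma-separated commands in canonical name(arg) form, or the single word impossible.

turn(right), move(2)

key: order matters: swapping turn(right) and move(2) lands elsewhere
from: at (2,5), heading left
[1] after turn(right): at (2,5), heading up
[2] after move(2): at (2,7), heading up
uniquely the one of 9 2-step routes that fits.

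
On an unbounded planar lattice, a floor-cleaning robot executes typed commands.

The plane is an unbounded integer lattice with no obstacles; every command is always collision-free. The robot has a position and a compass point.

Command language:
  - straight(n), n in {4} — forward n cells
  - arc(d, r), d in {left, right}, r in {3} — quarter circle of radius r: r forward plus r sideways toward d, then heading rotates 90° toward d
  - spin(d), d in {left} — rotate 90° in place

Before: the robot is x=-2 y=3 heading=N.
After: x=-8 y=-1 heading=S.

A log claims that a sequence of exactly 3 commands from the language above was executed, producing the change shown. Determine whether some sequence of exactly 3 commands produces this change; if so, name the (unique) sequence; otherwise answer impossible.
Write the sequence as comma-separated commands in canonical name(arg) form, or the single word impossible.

key: position moved to (-8,-1) AND the heading swung to S — translation plus rotation needed
begin: x=-2 y=3 heading=N
t=1 arc(left, 3) ⇒ x=-5 y=6 heading=W
t=2 arc(left, 3) ⇒ x=-8 y=3 heading=S
t=3 straight(4) ⇒ x=-8 y=-1 heading=S
all 64 alternatives checked — unique.

arc(left, 3), arc(left, 3), straight(4)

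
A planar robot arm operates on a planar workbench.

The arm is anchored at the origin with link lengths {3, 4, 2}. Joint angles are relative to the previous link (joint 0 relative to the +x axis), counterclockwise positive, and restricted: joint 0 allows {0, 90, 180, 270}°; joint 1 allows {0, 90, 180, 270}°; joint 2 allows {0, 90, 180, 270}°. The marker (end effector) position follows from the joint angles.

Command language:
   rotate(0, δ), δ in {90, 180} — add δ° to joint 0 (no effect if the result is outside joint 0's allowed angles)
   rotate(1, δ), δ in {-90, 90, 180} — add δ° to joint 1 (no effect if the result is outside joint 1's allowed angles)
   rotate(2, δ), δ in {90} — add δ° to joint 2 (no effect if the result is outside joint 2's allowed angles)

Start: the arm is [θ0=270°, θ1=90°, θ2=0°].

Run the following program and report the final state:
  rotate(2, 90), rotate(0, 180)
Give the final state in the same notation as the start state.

from: [θ0=270°, θ1=90°, θ2=0°]
1. rotate(2, 90) → [θ0=270°, θ1=90°, θ2=90°]
2. rotate(0, 180) → [θ0=90°, θ1=90°, θ2=90°]

[θ0=90°, θ1=90°, θ2=90°]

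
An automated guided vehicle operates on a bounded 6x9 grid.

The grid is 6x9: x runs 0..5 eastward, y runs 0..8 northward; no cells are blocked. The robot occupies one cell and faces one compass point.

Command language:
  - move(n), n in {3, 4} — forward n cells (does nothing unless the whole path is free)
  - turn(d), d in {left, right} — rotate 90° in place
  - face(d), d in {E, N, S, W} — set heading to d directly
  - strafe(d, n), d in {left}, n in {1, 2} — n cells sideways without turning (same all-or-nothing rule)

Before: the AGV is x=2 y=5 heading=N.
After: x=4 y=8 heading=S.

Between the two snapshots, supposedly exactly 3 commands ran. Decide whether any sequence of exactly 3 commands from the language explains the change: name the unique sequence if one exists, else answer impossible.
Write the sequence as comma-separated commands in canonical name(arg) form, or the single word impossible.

key: position moved to (4,8) AND the heading swung to S — translation plus rotation needed
t0: x=2 y=5 heading=N
step 1 (move(3)): x=2 y=8 heading=N
step 2 (face(S)): x=2 y=8 heading=S
step 3 (strafe(left, 2)): x=4 y=8 heading=S
uniquely the one of 1000 3-step routes that fits.

move(3), face(S), strafe(left, 2)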